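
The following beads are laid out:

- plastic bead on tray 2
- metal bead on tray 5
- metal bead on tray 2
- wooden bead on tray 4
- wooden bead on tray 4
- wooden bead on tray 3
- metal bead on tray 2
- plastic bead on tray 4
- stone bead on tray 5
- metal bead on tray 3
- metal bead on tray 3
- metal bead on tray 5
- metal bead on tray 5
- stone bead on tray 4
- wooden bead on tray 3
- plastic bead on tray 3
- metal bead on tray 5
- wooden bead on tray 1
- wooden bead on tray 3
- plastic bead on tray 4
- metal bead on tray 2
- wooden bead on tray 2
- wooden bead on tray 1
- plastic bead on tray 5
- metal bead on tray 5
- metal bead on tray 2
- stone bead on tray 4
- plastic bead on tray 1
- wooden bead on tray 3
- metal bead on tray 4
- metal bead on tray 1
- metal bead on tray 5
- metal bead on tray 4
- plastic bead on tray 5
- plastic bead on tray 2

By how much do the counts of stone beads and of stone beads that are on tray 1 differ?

3

stone beads: 3. stone beads on tray 1: 0.
|3 − 0| = 3 − 0 = 3.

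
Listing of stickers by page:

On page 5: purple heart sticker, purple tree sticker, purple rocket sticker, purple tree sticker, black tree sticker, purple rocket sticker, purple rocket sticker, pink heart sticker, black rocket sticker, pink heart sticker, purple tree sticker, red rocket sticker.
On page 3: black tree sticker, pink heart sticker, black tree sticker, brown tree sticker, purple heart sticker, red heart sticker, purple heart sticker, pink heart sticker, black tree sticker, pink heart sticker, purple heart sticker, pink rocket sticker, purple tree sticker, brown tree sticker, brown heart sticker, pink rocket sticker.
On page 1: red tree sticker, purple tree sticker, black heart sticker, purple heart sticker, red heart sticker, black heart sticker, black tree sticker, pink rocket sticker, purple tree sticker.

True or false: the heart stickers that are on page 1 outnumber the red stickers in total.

There are 4 heart stickers on page 1.
There are 4 red stickers.
The claim requires 4 > 4, which does not hold.

False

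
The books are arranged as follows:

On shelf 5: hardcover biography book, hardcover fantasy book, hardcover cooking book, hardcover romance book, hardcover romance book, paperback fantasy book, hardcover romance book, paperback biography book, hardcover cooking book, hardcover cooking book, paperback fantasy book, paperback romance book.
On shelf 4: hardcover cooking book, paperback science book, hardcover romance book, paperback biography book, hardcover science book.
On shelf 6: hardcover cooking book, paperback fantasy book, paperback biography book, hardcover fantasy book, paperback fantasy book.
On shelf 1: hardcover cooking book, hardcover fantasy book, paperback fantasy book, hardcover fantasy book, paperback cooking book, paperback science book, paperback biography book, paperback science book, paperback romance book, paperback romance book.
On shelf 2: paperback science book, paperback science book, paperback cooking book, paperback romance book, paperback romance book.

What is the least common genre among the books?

biography

Counts by genre: fantasy 9, romance 9, cooking 8, science 6, biography 5.
The minimum is 5, held uniquely by biography.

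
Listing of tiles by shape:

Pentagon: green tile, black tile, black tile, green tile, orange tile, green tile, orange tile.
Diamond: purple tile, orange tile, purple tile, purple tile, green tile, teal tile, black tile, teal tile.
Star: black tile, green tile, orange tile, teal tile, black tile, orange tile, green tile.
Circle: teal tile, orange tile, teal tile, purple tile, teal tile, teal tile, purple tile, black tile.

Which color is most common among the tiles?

Counts by color: teal 7, green 6, black 6, orange 6, purple 5.
The maximum is 7, held uniquely by teal.

teal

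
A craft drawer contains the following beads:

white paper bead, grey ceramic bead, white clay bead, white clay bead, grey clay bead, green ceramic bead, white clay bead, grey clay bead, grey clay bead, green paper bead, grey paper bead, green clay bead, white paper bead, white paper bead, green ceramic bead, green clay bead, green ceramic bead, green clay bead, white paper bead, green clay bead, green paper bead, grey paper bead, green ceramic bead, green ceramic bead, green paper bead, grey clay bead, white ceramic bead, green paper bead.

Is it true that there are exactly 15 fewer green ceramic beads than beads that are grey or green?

True

green ceramic beads: 5.
beads that are grey or green: 20.
The claim requires 20 − 5 (= 15) to equal 15, which holds.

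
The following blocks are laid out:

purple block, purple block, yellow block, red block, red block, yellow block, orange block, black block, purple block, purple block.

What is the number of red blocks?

2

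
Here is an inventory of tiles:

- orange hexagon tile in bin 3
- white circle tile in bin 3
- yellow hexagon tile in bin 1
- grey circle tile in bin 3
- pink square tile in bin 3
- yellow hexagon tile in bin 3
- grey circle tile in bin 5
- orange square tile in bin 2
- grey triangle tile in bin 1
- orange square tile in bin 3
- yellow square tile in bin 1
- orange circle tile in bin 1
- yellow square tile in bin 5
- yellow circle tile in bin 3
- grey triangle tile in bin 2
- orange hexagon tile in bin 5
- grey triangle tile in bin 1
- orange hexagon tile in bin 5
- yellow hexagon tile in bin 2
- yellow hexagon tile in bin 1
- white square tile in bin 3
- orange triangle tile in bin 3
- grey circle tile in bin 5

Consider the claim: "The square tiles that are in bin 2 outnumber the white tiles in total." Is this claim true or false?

There is 1 square tile in bin 2.
There are 2 white tiles.
The claim requires 1 > 2, which does not hold.

False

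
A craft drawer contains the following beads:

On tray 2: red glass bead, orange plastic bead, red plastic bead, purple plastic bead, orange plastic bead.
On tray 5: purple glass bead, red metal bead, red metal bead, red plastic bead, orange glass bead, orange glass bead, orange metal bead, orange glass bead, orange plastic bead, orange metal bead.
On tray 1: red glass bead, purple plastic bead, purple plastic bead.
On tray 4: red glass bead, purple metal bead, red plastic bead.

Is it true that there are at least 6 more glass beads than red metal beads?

glass beads: 7.
red metal beads: 2.
The claim requires 7 − 2 = 5 ≥ 6, which does not hold.

False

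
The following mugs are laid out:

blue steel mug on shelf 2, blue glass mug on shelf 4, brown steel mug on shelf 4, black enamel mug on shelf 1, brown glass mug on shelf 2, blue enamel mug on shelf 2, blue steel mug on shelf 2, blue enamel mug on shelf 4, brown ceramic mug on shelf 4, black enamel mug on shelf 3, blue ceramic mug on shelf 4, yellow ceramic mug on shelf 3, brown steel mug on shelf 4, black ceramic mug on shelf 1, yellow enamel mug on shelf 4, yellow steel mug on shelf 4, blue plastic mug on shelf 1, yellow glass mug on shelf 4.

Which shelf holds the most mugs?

Counts by shelf: shelf 4→9, shelf 2→4, shelf 1→3, shelf 3→2.
The maximum is 9, held uniquely by shelf 4.

shelf 4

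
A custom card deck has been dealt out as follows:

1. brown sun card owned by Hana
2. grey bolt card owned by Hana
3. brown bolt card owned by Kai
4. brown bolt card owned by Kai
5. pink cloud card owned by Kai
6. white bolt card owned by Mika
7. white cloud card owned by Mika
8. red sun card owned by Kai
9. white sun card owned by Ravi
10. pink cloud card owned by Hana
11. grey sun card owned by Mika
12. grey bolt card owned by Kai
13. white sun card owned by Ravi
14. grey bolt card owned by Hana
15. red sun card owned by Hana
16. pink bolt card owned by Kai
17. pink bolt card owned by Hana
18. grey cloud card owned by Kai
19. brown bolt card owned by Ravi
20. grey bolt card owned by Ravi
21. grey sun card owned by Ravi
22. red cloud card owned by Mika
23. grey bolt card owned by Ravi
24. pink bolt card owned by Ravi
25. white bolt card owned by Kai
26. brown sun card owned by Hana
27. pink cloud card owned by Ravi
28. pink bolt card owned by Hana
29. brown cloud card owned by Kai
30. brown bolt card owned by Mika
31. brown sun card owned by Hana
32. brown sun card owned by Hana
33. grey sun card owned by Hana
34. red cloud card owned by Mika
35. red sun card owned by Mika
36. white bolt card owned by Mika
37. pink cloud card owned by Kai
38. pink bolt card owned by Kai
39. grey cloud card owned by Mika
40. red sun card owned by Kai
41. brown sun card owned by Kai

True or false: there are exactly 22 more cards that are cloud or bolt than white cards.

False

|cards that are cloud or bolt| = 27.
|white cards| = 6.
The claim requires 27 − 6 (= 21) to equal 22, which does not hold.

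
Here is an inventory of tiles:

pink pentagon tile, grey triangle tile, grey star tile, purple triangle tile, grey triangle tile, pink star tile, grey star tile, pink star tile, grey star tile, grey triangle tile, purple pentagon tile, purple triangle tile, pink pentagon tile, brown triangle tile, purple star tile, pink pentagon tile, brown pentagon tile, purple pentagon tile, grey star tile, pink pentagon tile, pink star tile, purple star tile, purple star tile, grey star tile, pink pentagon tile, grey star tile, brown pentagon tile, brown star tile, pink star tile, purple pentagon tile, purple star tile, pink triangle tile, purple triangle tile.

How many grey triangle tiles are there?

3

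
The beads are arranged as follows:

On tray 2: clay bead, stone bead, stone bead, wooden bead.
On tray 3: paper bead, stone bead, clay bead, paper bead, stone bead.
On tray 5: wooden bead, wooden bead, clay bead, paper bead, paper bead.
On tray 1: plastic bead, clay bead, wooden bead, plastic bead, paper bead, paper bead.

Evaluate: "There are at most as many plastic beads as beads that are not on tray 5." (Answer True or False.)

plastic beads: 2.
beads that are not on tray 5: 15.
The claim requires 2 ≤ 15, which holds.

True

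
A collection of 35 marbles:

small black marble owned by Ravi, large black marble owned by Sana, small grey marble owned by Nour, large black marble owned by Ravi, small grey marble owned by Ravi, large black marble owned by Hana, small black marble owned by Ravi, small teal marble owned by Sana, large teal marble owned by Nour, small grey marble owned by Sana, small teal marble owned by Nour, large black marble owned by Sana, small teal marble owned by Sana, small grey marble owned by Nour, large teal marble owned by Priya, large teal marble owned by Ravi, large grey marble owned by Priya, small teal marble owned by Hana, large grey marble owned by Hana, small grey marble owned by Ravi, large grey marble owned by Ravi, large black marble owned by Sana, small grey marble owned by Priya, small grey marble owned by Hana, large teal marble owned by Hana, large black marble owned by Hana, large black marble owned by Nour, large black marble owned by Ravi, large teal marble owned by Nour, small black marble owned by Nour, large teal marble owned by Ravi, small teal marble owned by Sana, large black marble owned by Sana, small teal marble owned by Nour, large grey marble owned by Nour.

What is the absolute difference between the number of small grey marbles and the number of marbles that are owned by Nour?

2

small grey marbles: 7. marbles owned by Nour: 9.
|7 − 9| = 9 − 7 = 2.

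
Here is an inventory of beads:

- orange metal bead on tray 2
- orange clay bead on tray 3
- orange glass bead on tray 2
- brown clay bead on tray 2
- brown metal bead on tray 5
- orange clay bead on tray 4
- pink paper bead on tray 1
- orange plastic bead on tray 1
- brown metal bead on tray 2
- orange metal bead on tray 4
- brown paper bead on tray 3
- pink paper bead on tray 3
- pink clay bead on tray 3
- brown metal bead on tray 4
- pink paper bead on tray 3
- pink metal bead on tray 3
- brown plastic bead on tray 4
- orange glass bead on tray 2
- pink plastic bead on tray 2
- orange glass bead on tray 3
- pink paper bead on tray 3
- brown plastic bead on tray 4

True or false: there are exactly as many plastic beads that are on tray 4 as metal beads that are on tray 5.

plastic beads on tray 4: 2.
metal beads on tray 5: 1.
The claim requires 2 = 1, which does not hold.

False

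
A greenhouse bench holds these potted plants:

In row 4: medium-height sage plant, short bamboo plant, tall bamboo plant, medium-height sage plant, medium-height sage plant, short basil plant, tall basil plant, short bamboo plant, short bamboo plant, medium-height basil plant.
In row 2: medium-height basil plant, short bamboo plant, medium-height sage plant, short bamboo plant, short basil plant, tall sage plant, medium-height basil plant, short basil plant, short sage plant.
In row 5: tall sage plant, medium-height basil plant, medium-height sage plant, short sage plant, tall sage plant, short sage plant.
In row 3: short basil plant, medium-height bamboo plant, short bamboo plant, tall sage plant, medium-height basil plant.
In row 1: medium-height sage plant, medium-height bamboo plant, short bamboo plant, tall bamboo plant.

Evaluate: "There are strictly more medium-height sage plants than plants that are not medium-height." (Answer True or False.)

False

|medium-height sage plants| = 6.
|plants that are not medium-height| = 21.
The claim requires 6 > 21, which does not hold.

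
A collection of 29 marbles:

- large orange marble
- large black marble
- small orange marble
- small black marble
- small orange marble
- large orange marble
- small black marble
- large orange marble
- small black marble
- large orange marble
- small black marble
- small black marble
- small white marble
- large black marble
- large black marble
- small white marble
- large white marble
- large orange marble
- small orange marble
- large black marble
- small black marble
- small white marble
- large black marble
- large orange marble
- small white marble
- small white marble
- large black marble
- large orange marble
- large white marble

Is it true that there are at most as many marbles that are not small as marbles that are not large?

False

marbles that are not small: 15.
marbles that are not large: 14.
The claim requires 15 ≤ 14, which does not hold.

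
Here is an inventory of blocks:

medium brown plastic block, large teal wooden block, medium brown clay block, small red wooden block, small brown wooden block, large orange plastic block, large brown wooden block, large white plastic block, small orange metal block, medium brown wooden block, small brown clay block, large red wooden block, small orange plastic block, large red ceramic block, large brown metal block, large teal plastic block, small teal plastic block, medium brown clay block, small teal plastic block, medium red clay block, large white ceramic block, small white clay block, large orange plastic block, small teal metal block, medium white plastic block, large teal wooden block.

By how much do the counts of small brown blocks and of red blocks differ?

small brown blocks: 2. red blocks: 4.
|2 − 4| = 4 − 2 = 2.

2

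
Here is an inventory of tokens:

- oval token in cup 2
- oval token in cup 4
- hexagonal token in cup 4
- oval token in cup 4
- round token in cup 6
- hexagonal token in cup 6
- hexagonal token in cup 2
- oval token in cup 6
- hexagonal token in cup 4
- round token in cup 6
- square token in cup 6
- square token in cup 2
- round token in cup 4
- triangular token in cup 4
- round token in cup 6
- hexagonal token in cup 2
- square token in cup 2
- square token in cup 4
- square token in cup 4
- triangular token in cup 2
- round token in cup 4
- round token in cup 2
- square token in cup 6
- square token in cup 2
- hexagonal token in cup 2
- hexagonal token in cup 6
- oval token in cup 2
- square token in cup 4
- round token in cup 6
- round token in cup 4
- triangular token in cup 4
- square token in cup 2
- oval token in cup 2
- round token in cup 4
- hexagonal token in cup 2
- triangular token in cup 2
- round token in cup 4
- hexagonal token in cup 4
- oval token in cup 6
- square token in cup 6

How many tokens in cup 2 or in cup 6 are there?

in cup 2: 14; in cup 6: 11; together 14 + 11 = 25.

25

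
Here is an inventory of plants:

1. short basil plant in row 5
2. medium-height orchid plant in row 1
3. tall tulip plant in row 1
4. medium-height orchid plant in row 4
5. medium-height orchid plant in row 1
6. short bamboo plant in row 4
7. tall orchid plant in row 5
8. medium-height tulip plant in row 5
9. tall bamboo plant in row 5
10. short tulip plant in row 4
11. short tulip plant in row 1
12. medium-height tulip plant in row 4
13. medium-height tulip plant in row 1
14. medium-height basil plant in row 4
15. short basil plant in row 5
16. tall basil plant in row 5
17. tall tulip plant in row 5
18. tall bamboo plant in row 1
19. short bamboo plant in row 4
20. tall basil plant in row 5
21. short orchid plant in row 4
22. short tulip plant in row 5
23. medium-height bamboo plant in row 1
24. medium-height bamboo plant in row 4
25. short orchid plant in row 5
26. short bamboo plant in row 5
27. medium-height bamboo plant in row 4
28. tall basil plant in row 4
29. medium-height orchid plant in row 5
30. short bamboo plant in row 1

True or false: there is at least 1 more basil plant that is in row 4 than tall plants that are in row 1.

False

There are 2 basil plants in row 4.
There are 2 tall plants in row 1.
The claim requires 2 − 2 = 0 ≥ 1, which does not hold.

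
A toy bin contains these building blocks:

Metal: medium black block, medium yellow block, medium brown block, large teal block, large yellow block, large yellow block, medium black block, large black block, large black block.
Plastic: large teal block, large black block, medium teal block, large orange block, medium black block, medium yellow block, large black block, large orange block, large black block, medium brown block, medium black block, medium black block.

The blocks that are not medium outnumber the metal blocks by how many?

blocks that are not medium: 11.
metal blocks: 9.
11 − 9 = 2.

2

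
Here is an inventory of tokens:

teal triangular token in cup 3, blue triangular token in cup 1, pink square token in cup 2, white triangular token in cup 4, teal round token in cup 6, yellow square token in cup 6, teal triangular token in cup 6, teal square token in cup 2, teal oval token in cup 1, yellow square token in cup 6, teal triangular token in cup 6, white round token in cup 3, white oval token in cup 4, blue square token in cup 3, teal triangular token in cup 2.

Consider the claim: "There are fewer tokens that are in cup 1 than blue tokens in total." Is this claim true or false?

tokens in cup 1: 2.
blue tokens: 2.
The claim requires 2 < 2, which does not hold.

False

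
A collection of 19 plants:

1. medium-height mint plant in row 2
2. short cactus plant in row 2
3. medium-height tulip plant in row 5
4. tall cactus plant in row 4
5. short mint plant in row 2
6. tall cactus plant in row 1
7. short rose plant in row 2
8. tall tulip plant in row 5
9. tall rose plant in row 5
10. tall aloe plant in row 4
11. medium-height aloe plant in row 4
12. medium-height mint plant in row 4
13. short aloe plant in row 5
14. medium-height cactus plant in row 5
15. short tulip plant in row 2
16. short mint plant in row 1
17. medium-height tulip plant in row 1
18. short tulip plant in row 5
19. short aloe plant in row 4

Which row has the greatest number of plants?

Counts by row: row 5→6, row 4→5, row 2→5, row 1→3.
The maximum is 6, held uniquely by row 5.

row 5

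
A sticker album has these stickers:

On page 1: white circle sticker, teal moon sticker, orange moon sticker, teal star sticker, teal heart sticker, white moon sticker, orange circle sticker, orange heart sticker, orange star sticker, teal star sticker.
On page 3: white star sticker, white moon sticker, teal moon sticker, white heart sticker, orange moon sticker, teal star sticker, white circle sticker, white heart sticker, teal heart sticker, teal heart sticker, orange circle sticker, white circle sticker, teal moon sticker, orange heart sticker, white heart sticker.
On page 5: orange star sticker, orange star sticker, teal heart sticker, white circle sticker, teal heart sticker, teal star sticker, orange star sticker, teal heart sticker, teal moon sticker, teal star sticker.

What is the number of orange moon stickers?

2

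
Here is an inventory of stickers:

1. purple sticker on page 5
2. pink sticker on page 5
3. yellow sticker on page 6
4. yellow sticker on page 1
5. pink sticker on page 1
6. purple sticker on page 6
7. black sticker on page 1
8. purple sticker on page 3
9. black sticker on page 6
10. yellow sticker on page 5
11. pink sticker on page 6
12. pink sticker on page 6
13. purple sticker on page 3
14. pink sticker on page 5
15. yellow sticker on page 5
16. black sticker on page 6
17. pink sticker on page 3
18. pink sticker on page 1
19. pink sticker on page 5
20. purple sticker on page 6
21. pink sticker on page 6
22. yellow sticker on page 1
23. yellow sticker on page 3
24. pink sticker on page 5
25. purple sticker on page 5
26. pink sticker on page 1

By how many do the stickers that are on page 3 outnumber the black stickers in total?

stickers on page 3: 4.
black stickers: 3.
4 − 3 = 1.

1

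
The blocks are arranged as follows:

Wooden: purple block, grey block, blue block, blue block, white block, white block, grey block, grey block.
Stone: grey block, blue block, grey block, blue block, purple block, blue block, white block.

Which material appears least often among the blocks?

Counts by material: wooden 8, stone 7.
The minimum is 7, held uniquely by stone.

stone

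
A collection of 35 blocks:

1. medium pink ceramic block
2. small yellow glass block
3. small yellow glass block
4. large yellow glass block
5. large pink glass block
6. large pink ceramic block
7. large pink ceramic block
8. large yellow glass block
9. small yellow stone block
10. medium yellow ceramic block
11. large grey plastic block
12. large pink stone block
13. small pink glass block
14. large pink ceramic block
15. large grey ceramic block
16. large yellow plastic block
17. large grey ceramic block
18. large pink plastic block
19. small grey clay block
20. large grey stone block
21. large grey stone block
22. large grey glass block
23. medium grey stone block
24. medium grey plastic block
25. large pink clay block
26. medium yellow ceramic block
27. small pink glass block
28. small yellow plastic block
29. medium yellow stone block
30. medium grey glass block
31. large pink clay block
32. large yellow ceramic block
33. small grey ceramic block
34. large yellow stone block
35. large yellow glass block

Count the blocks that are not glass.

25

Total blocks: 35; with the excluded value: 10; remaining 35 − 10 = 25.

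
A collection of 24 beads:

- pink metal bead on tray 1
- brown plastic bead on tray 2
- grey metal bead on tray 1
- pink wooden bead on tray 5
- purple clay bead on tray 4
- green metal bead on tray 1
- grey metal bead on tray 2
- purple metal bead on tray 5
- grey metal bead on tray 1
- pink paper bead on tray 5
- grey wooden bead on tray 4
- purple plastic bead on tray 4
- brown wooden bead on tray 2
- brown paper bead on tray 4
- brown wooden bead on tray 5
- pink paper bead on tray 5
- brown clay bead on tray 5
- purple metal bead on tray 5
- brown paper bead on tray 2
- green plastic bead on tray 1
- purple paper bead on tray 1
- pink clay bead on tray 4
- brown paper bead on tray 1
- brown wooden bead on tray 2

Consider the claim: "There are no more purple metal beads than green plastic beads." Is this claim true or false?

purple metal beads: 2.
green plastic beads: 1.
The claim requires 2 ≤ 1, which does not hold.

False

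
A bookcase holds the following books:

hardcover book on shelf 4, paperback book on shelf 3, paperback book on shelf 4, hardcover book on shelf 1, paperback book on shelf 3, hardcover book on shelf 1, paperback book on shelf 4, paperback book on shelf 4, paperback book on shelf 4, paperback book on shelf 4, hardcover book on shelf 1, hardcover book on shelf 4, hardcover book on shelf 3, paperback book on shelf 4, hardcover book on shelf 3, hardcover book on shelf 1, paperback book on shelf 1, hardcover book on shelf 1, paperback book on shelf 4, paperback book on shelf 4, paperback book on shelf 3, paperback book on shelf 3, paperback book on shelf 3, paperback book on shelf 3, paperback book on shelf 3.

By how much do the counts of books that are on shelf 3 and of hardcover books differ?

books on shelf 3: 9. hardcover books: 9.
|9 − 9| = 9 − 9 = 0.

0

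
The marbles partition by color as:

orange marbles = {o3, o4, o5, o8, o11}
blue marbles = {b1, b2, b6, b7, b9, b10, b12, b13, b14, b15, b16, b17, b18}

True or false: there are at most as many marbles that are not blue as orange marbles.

True

There are 5 marbles that are not blue.
There are 5 orange marbles.
The claim requires 5 ≤ 5, which holds.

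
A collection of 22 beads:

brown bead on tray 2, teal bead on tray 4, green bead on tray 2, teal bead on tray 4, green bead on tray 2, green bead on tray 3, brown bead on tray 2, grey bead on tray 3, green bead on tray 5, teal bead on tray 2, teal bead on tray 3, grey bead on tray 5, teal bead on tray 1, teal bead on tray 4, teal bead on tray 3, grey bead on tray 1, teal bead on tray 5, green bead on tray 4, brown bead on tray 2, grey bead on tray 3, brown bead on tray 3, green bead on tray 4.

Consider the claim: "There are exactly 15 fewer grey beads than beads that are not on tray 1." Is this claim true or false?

There are 4 grey beads.
There are 20 beads that are not on tray 1.
The claim requires 20 − 4 (= 16) to equal 15, which does not hold.

False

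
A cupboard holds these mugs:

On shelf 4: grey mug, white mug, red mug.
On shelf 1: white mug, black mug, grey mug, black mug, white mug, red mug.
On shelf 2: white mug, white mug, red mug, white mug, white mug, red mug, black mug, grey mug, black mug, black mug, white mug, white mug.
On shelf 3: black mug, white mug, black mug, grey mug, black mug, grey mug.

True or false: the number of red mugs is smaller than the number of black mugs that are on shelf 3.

red mugs: 4.
black mugs on shelf 3: 3.
The claim requires 4 < 3, which does not hold.

False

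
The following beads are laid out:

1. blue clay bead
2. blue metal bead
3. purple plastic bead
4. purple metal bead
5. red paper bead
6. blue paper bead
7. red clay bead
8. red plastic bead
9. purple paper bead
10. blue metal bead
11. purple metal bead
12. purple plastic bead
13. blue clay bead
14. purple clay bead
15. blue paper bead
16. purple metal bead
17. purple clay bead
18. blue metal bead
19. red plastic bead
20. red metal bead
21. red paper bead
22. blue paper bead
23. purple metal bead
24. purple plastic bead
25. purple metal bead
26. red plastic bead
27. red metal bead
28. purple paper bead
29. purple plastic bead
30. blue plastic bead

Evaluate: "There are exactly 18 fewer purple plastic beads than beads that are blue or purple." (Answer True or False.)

|purple plastic beads| = 4.
|beads that are blue or purple| = 22.
The claim requires 22 − 4 (= 18) to equal 18, which holds.

True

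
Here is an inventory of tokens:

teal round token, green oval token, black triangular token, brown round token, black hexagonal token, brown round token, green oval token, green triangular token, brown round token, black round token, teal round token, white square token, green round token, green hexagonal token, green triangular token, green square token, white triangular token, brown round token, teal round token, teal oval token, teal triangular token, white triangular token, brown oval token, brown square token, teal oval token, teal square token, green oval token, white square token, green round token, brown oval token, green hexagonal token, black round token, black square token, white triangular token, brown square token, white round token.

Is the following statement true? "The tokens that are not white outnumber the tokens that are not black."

False

|tokens that are not white| = 30.
|tokens that are not black| = 31.
The claim requires 30 > 31, which does not hold.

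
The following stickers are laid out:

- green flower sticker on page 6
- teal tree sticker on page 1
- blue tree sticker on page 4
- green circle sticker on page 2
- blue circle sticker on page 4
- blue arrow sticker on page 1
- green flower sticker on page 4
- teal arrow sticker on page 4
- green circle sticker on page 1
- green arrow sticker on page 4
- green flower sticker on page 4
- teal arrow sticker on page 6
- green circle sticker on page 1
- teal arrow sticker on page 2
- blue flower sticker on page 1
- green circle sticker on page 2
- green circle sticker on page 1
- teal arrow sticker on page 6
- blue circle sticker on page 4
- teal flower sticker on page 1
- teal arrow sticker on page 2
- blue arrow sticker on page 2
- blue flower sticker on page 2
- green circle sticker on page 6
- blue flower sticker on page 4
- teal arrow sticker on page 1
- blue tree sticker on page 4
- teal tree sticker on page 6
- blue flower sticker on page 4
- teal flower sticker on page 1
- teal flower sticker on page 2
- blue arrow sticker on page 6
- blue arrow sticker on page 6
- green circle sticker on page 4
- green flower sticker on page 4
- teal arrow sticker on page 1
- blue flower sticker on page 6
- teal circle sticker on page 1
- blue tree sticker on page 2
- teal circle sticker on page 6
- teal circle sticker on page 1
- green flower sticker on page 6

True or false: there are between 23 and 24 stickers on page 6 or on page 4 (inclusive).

False

stickers on page 6 or on page 4: 22.
The claim requires 23 ≤ 22 ≤ 24, which does not hold.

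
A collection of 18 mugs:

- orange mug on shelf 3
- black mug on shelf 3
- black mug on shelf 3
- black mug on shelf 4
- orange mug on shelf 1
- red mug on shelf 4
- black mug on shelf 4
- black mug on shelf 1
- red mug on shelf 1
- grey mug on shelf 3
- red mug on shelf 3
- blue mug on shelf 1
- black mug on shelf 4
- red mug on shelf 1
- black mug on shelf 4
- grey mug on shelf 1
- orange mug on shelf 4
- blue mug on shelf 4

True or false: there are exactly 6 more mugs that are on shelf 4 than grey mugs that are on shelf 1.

There are 7 mugs on shelf 4.
There is 1 grey mug on shelf 1.
The claim requires 7 − 1 (= 6) to equal 6, which holds.

True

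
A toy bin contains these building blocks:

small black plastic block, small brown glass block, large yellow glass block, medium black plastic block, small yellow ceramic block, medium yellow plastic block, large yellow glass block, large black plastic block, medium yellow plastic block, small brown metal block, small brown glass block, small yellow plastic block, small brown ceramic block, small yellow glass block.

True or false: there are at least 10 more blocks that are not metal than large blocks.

There are 13 blocks that are not metal.
There are 3 large blocks.
The claim requires 13 − 3 = 10 ≥ 10, which holds.

True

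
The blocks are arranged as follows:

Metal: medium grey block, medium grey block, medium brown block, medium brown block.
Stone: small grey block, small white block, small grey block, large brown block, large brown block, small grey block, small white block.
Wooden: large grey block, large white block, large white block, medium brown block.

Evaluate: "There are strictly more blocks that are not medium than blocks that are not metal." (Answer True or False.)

|blocks that are not medium| = 10.
|blocks that are not metal| = 11.
The claim requires 10 > 11, which does not hold.

False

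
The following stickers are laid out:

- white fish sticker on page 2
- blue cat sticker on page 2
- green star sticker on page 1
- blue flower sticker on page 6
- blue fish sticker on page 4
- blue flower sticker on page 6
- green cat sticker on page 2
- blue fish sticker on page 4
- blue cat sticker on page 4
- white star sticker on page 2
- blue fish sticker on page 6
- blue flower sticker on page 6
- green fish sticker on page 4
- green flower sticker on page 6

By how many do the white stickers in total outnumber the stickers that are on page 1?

white stickers: 2.
stickers on page 1: 1.
2 − 1 = 1.

1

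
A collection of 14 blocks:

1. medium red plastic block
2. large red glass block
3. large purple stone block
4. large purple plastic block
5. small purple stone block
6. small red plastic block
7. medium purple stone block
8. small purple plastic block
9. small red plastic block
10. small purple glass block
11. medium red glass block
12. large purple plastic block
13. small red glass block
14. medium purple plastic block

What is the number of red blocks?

6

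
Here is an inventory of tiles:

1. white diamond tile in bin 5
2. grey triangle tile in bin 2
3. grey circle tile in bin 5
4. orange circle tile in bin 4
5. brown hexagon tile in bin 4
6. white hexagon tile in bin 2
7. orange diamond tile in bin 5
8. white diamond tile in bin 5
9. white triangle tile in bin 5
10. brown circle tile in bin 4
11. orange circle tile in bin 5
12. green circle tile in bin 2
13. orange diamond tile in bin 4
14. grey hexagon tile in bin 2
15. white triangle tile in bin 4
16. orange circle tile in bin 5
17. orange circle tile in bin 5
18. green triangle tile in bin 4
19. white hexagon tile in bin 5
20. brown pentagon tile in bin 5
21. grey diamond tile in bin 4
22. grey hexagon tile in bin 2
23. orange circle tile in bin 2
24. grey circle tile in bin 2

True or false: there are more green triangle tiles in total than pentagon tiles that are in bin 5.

green triangle tiles: 1.
pentagon tiles in bin 5: 1.
The claim requires 1 > 1, which does not hold.

False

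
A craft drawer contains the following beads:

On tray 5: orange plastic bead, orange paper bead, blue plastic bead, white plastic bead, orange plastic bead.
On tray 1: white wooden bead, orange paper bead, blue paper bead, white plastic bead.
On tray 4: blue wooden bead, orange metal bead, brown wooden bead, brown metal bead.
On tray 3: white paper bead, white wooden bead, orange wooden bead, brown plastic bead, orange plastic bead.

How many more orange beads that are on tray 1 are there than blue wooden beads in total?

0

orange beads on tray 1: 1.
blue wooden beads: 1.
1 − 1 = 0.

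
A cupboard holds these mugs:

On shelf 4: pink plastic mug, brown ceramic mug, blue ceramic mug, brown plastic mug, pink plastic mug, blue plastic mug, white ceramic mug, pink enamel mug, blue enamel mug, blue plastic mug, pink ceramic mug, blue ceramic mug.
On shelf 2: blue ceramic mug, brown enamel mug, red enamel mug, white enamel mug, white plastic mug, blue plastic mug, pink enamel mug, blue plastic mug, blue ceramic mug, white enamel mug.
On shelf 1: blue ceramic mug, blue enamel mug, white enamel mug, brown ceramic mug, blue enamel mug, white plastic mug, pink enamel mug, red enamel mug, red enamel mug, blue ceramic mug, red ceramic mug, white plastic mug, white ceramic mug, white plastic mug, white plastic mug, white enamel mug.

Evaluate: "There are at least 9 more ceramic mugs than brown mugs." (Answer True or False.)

|ceramic mugs| = 12.
|brown mugs| = 4.
The claim requires 12 − 4 = 8 ≥ 9, which does not hold.

False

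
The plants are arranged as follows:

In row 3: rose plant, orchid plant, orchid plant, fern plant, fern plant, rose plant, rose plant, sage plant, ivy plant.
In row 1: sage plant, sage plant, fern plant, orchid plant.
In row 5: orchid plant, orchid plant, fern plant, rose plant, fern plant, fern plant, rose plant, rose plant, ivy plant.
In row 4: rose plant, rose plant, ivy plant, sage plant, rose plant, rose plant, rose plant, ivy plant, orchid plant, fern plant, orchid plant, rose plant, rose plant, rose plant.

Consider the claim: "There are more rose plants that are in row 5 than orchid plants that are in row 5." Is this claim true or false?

True

There are 3 rose plants in row 5.
There are 2 orchid plants in row 5.
The claim requires 3 > 2, which holds.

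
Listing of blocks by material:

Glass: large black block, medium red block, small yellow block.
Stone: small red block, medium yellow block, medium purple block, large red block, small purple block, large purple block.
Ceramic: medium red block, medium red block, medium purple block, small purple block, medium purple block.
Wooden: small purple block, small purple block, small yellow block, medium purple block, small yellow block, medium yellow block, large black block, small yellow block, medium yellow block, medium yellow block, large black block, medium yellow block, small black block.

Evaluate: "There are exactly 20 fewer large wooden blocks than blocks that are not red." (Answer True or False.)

True

|large wooden blocks| = 2.
|blocks that are not red| = 22.
The claim requires 22 − 2 (= 20) to equal 20, which holds.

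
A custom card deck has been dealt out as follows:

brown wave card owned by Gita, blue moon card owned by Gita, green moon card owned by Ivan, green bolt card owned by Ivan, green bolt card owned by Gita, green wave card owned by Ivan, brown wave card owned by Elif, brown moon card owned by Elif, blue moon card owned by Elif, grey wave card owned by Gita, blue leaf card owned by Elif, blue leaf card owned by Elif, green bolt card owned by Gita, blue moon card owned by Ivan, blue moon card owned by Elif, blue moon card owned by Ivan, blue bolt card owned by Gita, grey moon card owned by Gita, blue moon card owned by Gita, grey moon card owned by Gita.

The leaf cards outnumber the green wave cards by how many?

1

leaf cards: 2.
green wave cards: 1.
2 − 1 = 1.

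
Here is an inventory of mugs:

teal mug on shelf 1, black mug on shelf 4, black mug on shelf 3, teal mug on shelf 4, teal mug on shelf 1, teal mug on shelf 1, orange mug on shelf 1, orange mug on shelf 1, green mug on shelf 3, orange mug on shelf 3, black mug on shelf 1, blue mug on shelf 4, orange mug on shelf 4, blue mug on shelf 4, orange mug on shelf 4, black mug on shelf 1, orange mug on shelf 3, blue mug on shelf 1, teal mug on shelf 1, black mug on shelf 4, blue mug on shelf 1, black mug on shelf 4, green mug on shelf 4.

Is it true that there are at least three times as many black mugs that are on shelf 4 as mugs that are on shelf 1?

There are 3 black mugs on shelf 4.
There are 10 mugs on shelf 1.
The claim requires 3 ≥ 3 × 10 = 30, which does not hold.

False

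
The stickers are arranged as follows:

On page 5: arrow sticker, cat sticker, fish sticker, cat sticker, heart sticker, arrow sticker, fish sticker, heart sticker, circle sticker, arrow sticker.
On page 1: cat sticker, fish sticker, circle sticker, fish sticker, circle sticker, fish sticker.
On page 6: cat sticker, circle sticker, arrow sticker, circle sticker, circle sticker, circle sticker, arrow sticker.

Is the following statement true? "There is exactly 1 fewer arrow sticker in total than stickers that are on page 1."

arrow stickers: 5.
stickers on page 1: 6.
The claim requires 6 − 5 (= 1) to equal 1, which holds.

True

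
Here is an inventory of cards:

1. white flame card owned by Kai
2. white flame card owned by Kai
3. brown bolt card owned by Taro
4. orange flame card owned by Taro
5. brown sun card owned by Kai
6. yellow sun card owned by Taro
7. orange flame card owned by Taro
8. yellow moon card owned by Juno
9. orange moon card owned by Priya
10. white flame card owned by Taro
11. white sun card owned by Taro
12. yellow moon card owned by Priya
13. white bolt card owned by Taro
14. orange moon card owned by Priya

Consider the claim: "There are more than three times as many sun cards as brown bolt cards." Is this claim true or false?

|sun cards| = 3.
|brown bolt cards| = 1.
The claim requires 3 > 3 × 1 = 3, which does not hold.

False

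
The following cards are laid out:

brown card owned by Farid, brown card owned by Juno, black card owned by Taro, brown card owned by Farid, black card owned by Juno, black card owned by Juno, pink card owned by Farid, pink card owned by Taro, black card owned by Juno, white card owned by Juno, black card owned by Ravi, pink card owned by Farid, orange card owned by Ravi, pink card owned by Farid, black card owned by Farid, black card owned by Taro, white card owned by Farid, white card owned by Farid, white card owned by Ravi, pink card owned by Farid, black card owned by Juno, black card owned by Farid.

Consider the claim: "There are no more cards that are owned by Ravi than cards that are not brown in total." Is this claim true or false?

True

cards owned by Ravi: 3.
cards that are not brown: 19.
The claim requires 3 ≤ 19, which holds.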